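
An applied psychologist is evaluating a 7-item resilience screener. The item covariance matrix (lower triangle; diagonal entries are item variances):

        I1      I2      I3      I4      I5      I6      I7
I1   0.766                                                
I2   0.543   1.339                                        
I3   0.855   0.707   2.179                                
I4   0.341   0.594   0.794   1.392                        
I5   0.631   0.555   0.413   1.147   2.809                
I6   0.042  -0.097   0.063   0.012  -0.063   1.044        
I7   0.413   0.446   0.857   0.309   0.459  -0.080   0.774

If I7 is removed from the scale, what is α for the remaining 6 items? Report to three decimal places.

Remaining items: I1, I2, I3, I4, I5, I6 (k = 6).
sum of item variances = 0.766 + 1.339 + 2.179 + 1.392 + 2.809 + 1.044 = 9.529
σ²_T = 9.529 + 2 × 6.537 = 22.603
α (item deleted) = (6/5)·(1 − 9.529/22.603) = 0.694

α = 0.694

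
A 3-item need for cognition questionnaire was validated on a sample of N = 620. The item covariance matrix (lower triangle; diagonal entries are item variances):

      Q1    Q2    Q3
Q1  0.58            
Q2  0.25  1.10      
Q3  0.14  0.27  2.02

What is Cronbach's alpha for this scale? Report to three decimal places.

Cronbach's alpha = 0.394

Σσᵢ² = 0.58 + 1.10 + 2.02 = 3.70
Sum of off-diagonal covariances = 0.66
total variance = 3.70 + 2 × 0.66 = 5.02
α = (k/(k−1))·(1 − Σσᵢ²/total variance) = (3/2)·(1 − 3.70/5.02) = 0.394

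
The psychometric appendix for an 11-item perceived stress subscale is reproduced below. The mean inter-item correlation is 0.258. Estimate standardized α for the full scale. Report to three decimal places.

α = 0.793

Standardized α = k·r̄ / (1 + (k−1)·r̄) = 11 × 0.258 / (1 + 10 × 0.258)
  = 2.8380 / 3.5800 = 0.793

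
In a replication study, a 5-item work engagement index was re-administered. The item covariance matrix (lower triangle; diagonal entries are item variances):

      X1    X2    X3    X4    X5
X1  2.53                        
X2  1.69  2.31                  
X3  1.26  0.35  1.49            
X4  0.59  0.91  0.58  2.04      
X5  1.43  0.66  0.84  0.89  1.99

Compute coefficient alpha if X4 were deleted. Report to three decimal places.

α = 0.799

Remaining items: X1, X2, X3, X5 (k = 4).
sum of item variances = 2.53 + 2.31 + 1.49 + 1.99 = 8.32
Var(T) = 8.32 + 2 × 6.23 = 20.78
α (item deleted) = (4/3)·(1 − 8.32/20.78) = 0.799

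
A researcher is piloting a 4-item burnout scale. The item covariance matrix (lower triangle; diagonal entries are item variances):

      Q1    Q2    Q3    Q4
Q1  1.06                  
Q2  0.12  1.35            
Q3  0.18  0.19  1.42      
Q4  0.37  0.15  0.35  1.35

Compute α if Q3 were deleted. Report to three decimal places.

α = 0.381

Remaining items: Q1, Q2, Q4 (k = 3).
Σσᵢ² = 1.06 + 1.35 + 1.35 = 3.76
σ²_total = 3.76 + 2 × 0.64 = 5.04
α (item deleted) = (3/2)·(1 − 3.76/5.04) = 0.381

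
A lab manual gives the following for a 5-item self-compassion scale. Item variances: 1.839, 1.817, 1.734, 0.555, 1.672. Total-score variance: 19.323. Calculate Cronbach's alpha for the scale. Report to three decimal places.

Cronbach's alpha = 0.757

sum of item variances = 1.839 + 1.817 + 1.734 + 0.555 + 1.672 = 7.617
α = (k/(k−1))·(1 − sum of item variances/σ²_total) = (5/4)·(1 − 7.617/19.323) = 0.757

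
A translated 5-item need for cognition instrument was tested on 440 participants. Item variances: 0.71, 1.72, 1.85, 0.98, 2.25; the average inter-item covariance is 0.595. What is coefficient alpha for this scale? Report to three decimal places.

α = 0.766

Σσ²ᵢ = 0.71 + 1.72 + 1.85 + 0.98 + 2.25 = 7.51
Sum of the 10 distinct covariances = 10 × 0.595 = 5.950
total variance = Σσ²ᵢ + 2·Σcov = 7.51 + 2 × 5.950 = 19.410
α = (5/4)·(1 − 7.51/19.410) = 0.766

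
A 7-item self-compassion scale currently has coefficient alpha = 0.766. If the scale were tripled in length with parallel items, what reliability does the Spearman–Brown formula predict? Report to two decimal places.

predicted reliability = 0.91

Length factor m = 3
α' = m·α / (1 + (m−1)·α)
   = 3 × 0.766 / (1 + (3 − 1) × 0.766)
   = 2.2980 / 2.5320 = 0.91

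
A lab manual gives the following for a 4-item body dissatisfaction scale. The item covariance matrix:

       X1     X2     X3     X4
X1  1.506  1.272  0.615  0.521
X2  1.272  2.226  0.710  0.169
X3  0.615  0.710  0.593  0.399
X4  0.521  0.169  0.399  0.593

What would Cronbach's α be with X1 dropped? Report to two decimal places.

Remaining items: X2, X3, X4 (k = 3).
ΣVar(i) = 2.226 + 0.593 + 0.593 = 3.412
σ²_total = 3.412 + 2 × 1.278 = 5.968
α (item deleted) = (3/2)·(1 − 3.412/5.968) = 0.64

α = 0.64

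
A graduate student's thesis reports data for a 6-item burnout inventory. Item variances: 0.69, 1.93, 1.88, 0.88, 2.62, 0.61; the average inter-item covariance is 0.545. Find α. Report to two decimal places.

Σσᵢ² = 0.69 + 1.93 + 1.88 + 0.88 + 2.62 + 0.61 = 8.61
Sum of the 15 distinct covariances = 15 × 0.545 = 8.175
Var(T) = Σσᵢ² + 2·Σcov = 8.61 + 2 × 8.175 = 24.960
α = (6/5)·(1 − 8.61/24.960) = 0.79

α = 0.79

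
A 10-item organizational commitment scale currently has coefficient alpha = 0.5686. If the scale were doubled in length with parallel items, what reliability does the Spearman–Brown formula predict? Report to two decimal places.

Length factor m = 2
α' = m·α / (1 + (m−1)·α)
   = 2 × 0.5686 / (1 + (2 − 1) × 0.5686)
   = 1.1372 / 1.5686 = 0.72

predicted reliability = 0.72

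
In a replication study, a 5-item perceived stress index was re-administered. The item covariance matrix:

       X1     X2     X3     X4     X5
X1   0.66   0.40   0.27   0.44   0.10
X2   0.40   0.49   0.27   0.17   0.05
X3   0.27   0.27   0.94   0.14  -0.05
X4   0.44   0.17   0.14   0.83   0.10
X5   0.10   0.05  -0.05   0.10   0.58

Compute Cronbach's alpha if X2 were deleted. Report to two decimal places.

Remaining items: X1, X3, X4, X5 (k = 4).
sum of item variances = 0.66 + 0.94 + 0.83 + 0.58 = 3.01
σ²_T = 3.01 + 2 × 1.00 = 5.01
α (item deleted) = (4/3)·(1 − 3.01/5.01) = 0.53

Cronbach's alpha = 0.53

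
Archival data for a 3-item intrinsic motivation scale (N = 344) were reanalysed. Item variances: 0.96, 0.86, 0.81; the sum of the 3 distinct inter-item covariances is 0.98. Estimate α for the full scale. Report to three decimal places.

sum of item variances = 0.96 + 0.86 + 0.81 = 2.63
Sum of distinct covariances = 0.98
total variance = sum of item variances + 2·Σcov = 2.63 + 2 × 0.98 = 4.59
α = (3/2)·(1 − 2.63/4.59) = 0.641

α = 0.641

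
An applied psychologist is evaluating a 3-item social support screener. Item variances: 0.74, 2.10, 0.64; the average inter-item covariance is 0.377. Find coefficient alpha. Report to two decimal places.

α = 0.59

sum of item variances = 0.74 + 2.10 + 0.64 = 3.48
Sum of the 3 distinct covariances = 3 × 0.377 = 1.131
σ²_total = sum of item variances + 2·Σcov = 3.48 + 2 × 1.131 = 5.742
α = (3/2)·(1 − 3.48/5.742) = 0.59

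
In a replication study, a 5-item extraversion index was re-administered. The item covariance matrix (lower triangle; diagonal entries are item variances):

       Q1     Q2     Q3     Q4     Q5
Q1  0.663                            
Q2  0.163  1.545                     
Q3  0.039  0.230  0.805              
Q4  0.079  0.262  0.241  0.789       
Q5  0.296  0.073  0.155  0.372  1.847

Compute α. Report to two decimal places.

sum of item variances = 0.663 + 1.545 + 0.805 + 0.789 + 1.847 = 5.649
Sum of off-diagonal covariances = 1.910
σ²_total = 5.649 + 2 × 1.910 = 9.469
α = (k/(k−1))·(1 − sum of item variances/σ²_total) = (5/4)·(1 − 5.649/9.469) = 0.50

α = 0.50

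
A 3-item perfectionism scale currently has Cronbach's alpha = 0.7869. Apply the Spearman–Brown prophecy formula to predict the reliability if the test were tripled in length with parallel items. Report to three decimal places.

predicted reliability = 0.917

Length factor m = 3
α' = m·α / (1 + (m−1)·α)
   = 3 × 0.7869 / (1 + (3 − 1) × 0.7869)
   = 2.3607 / 2.5738 = 0.917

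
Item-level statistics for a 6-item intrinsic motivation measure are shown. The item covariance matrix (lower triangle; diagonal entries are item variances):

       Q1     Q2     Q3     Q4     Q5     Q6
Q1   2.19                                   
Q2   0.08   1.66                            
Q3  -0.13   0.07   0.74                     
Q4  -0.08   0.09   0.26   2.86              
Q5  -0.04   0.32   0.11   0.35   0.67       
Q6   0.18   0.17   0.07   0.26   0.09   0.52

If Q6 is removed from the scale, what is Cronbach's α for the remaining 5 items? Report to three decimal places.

Cronbach's α = 0.253

Remaining items: Q1, Q2, Q3, Q4, Q5 (k = 5).
Σσ²ᵢ = 2.19 + 1.66 + 0.74 + 2.86 + 0.67 = 8.12
σ²_total = 8.12 + 2 × 1.03 = 10.18
α (item deleted) = (5/4)·(1 − 8.12/10.18) = 0.253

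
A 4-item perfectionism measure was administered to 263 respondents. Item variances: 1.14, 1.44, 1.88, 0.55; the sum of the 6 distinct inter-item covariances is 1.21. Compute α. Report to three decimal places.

Σσᵢ² = 1.14 + 1.44 + 1.88 + 0.55 = 5.01
Sum of distinct covariances = 1.21
σ²_T = Σσᵢ² + 2·Σcov = 5.01 + 2 × 1.21 = 7.43
α = (4/3)·(1 − 5.01/7.43) = 0.434

α = 0.434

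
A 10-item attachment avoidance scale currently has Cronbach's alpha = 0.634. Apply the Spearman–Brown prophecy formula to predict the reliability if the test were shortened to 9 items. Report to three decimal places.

predicted reliability = 0.609

Length factor m = 9/10 = 0.9000
α' = m·α / (1 − (1−m)·α)
   = 9/10 × 0.634 / (1 − (1 − 9/10) × 0.634)
   = 0.5706 / 0.9366 = 0.609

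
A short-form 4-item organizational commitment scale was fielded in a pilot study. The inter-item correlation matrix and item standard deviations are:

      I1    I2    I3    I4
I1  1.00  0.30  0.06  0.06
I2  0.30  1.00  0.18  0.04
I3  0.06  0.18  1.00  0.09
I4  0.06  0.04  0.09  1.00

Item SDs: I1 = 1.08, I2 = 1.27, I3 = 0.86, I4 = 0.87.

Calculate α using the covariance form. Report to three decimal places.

α = 0.373

Σσ²ᵢ = 1.08² + 1.27² + 0.86² + 0.87² = 4.2758
Covariances σ_ij = r_ij · s_i · s_j:
  σ(I1,I2) = 0.30 × 1.08 × 1.27 = 0.4115
  σ(I1,I3) = 0.06 × 1.08 × 0.86 = 0.0557
  σ(I1,I4) = 0.06 × 1.08 × 0.87 = 0.0564
  σ(I2,I3) = 0.18 × 1.27 × 0.86 = 0.1966
  σ(I2,I4) = 0.04 × 1.27 × 0.87 = 0.0442
  σ(I3,I4) = 0.09 × 0.86 × 0.87 = 0.0673
σ²_T = Σσ²ᵢ + 2·Σσ_ij = 4.2758 + 2 × 0.8317 = 5.9392
α = (4/3)·(1 − 4.2758/5.9392) = 0.373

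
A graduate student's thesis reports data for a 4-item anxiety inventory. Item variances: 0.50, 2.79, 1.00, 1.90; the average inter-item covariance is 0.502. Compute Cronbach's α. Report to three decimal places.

Σσ²ᵢ = 0.50 + 2.79 + 1.00 + 1.90 = 6.19
Sum of the 6 distinct covariances = 6 × 0.502 = 3.012
total variance = Σσ²ᵢ + 2·Σcov = 6.19 + 2 × 3.012 = 12.214
α = (4/3)·(1 − 6.19/12.214) = 0.658

α = 0.658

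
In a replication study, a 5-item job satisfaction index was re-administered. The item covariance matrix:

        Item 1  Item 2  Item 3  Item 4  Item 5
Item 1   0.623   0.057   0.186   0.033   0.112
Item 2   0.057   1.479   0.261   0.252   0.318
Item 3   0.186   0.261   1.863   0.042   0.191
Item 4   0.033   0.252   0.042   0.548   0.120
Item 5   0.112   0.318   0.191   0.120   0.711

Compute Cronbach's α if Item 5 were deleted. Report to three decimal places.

α = 0.359

Remaining items: Item 1, Item 2, Item 3, Item 4 (k = 4).
ΣVar(i) = 0.623 + 1.479 + 1.863 + 0.548 = 4.513
σ²_total = 4.513 + 2 × 0.831 = 6.175
α (item deleted) = (4/3)·(1 − 4.513/6.175) = 0.359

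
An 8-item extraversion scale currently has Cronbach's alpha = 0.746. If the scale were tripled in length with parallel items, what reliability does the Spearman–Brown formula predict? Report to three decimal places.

predicted reliability = 0.898

Length factor m = 3
α' = m·α / (1 + (m−1)·α)
   = 3 × 0.746 / (1 + (3 − 1) × 0.746)
   = 2.2380 / 2.4920 = 0.898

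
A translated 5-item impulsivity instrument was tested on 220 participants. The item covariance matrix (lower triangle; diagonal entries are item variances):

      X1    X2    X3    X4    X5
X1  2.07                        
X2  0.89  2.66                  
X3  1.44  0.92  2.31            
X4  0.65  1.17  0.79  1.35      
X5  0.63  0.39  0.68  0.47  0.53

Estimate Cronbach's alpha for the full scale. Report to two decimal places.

Σσ²ᵢ = 2.07 + 2.66 + 2.31 + 1.35 + 0.53 = 8.92
Σ_{i<j} σ_ij = 8.03
σ²_total = 8.92 + 2 × 8.03 = 24.98
α = (k/(k−1))·(1 − Σσ²ᵢ/σ²_total) = (5/4)·(1 − 8.92/24.98) = 0.80

Cronbach's alpha = 0.80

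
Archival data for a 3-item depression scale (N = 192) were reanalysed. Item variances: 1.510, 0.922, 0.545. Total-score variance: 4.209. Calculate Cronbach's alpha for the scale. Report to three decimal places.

ΣVar(i) = 1.510 + 0.922 + 0.545 = 2.977
α = (k/(k−1))·(1 − ΣVar(i)/Var(T)) = (3/2)·(1 − 2.977/4.209) = 0.439

Cronbach's alpha = 0.439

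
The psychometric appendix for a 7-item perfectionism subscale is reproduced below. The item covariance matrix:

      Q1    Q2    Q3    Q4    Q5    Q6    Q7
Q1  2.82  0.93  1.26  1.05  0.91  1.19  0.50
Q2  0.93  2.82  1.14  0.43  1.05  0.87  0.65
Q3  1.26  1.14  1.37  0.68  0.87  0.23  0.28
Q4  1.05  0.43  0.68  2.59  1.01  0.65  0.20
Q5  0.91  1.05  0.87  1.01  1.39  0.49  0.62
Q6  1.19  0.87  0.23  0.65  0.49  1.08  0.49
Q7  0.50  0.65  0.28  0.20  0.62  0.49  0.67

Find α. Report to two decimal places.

α = 0.83

ΣVar(i) = 2.82 + 2.82 + 1.37 + 2.59 + 1.39 + 1.08 + 0.67 = 12.74
Σ_{i<j} σ_ij = 15.50
σ²_T = 12.74 + 2 × 15.50 = 43.74
α = (k/(k−1))·(1 − ΣVar(i)/σ²_T) = (7/6)·(1 − 12.74/43.74) = 0.83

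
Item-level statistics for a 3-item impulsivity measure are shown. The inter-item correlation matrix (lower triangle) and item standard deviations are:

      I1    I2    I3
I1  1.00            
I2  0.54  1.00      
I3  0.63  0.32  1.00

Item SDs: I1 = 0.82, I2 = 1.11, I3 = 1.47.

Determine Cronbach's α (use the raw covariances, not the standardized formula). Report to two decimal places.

Σσ²ᵢ = 0.82² + 1.11² + 1.47² = 4.0654
Covariances σ_ij = r_ij · s_i · s_j:
  σ(I1,I2) = 0.54 × 0.82 × 1.11 = 0.4915
  σ(I1,I3) = 0.63 × 0.82 × 1.47 = 0.7594
  σ(I2,I3) = 0.32 × 1.11 × 1.47 = 0.5221
σ²_T = Σσ²ᵢ + 2·Σσ_ij = 4.0654 + 2 × 1.7730 = 7.6114
α = (3/2)·(1 − 4.0654/7.6114) = 0.70

Cronbach's α = 0.70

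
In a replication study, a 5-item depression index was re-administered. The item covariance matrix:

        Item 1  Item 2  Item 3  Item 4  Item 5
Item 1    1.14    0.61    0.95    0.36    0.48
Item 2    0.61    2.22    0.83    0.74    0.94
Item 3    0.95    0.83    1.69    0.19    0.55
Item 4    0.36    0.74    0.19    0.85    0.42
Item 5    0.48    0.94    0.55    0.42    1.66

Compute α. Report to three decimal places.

α = 0.770

ΣVar(i) = 1.14 + 2.22 + 1.69 + 0.85 + 1.66 = 7.56
Sum of off-diagonal covariances = 6.07
σ²_total = 7.56 + 2 × 6.07 = 19.70
α = (k/(k−1))·(1 − ΣVar(i)/σ²_total) = (5/4)·(1 − 7.56/19.70) = 0.770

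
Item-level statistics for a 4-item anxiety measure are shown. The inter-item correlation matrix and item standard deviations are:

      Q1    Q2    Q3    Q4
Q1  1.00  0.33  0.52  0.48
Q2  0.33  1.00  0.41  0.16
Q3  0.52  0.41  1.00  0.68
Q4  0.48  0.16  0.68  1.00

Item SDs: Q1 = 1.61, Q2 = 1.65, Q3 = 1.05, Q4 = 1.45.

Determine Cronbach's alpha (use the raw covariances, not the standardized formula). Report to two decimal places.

α = 0.72

Σσ²ᵢ = 1.61² + 1.65² + 1.05² + 1.45² = 8.5196
Covariances σ_ij = r_ij · s_i · s_j:
  σ(Q1,Q2) = 0.33 × 1.61 × 1.65 = 0.8766
  σ(Q1,Q3) = 0.52 × 1.61 × 1.05 = 0.8791
  σ(Q1,Q4) = 0.48 × 1.61 × 1.45 = 1.1206
  σ(Q2,Q3) = 0.41 × 1.65 × 1.05 = 0.7103
  σ(Q2,Q4) = 0.16 × 1.65 × 1.45 = 0.3828
  σ(Q3,Q4) = 0.68 × 1.05 × 1.45 = 1.0353
σ²_T = Σσ²ᵢ + 2·Σσ_ij = 8.5196 + 2 × 5.0047 = 18.5290
α = (4/3)·(1 − 8.5196/18.5290) = 0.72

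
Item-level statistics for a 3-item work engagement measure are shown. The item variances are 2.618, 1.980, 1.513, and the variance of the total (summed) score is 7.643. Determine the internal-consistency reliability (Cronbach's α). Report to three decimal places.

Σσᵢ² = 2.618 + 1.980 + 1.513 = 6.111
α = (k/(k−1))·(1 − Σσᵢ²/Var(T)) = (3/2)·(1 − 6.111/7.643) = 0.301

α = 0.301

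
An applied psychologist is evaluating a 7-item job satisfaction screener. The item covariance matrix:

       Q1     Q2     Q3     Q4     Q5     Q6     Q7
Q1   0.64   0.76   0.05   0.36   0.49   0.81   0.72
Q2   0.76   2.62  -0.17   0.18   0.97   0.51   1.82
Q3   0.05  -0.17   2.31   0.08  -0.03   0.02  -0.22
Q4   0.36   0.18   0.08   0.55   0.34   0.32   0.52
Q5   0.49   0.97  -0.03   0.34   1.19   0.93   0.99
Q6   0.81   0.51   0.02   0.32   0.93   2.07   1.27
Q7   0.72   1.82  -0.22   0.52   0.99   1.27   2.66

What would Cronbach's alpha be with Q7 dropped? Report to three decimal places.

α = 0.654

Remaining items: Q1, Q2, Q3, Q4, Q5, Q6 (k = 6).
Σσ²ᵢ = 0.64 + 2.62 + 2.31 + 0.55 + 1.19 + 2.07 = 9.38
σ²_T = 9.38 + 2 × 5.62 = 20.62
α (item deleted) = (6/5)·(1 − 9.38/20.62) = 0.654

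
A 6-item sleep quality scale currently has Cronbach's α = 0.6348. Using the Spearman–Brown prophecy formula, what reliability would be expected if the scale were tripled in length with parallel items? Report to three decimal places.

predicted reliability = 0.839

Length factor m = 3
α' = m·α / (1 + (m−1)·α)
   = 3 × 0.6348 / (1 + (3 − 1) × 0.6348)
   = 1.9044 / 2.2696 = 0.839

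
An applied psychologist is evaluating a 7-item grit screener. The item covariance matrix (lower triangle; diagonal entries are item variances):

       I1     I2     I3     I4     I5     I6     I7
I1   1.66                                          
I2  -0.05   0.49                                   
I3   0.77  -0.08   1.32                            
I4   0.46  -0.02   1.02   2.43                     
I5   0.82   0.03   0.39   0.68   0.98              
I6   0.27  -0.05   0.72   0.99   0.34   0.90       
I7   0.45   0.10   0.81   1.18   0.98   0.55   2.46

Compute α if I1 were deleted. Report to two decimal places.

Remaining items: I2, I3, I4, I5, I6, I7 (k = 6).
Σσᵢ² = 0.49 + 1.32 + 2.43 + 0.98 + 0.90 + 2.46 = 8.58
σ²_total = 8.58 + 2 × 7.64 = 23.86
α (item deleted) = (6/5)·(1 − 8.58/23.86) = 0.77

α = 0.77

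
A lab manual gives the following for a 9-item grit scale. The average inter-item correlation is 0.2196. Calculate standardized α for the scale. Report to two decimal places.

α = 0.72

Standardized α = k·r̄ / (1 + (k−1)·r̄) = 9 × 0.2196 / (1 + 8 × 0.2196)
  = 1.9764 / 2.7568 = 0.72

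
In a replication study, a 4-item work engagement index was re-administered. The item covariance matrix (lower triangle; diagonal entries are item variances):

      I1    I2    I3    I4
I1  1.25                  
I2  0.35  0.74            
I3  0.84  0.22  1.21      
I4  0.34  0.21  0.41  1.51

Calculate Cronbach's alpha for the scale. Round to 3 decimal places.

Σσ²ᵢ = 1.25 + 0.74 + 1.21 + 1.51 = 4.71
Sum of the distinct covariances = 2.37
total variance = 4.71 + 2 × 2.37 = 9.45
α = (k/(k−1))·(1 − Σσ²ᵢ/total variance) = (4/3)·(1 − 4.71/9.45) = 0.669

Cronbach's alpha = 0.669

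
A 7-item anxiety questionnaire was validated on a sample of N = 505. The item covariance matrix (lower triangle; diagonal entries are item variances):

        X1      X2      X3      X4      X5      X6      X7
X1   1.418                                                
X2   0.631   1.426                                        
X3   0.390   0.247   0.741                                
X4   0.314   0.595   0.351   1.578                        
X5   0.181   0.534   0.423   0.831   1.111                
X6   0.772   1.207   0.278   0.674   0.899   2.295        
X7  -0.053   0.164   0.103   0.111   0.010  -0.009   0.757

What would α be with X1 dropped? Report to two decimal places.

Remaining items: X2, X3, X4, X5, X6, X7 (k = 6).
Σσᵢ² = 1.426 + 0.741 + 1.578 + 1.111 + 2.295 + 0.757 = 7.908
Var(T) = 7.908 + 2 × 6.418 = 20.744
α (item deleted) = (6/5)·(1 − 7.908/20.744) = 0.74

α = 0.74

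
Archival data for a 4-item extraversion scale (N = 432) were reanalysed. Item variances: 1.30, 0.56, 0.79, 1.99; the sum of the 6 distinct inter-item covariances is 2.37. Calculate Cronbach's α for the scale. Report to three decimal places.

Σσᵢ² = 1.30 + 0.56 + 0.79 + 1.99 = 4.64
Sum of distinct covariances = 2.37
σ²_T = Σσᵢ² + 2·Σcov = 4.64 + 2 × 2.37 = 9.38
α = (4/3)·(1 − 4.64/9.38) = 0.674

Cronbach's α = 0.674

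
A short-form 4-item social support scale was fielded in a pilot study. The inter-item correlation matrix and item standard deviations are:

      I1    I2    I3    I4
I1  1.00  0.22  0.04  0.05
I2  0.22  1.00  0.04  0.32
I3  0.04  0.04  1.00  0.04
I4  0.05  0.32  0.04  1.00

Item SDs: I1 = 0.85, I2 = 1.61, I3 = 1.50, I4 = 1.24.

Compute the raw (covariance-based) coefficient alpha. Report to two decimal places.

α = 0.34

Σσ²ᵢ = 0.85² + 1.61² + 1.50² + 1.24² = 7.1022
Covariances σ_ij = r_ij · s_i · s_j:
  σ(I1,I2) = 0.22 × 0.85 × 1.61 = 0.3011
  σ(I1,I3) = 0.04 × 0.85 × 1.50 = 0.0510
  σ(I1,I4) = 0.05 × 0.85 × 1.24 = 0.0527
  σ(I2,I3) = 0.04 × 1.61 × 1.50 = 0.0966
  σ(I2,I4) = 0.32 × 1.61 × 1.24 = 0.6388
  σ(I3,I4) = 0.04 × 1.50 × 1.24 = 0.0744
σ²_T = Σσ²ᵢ + 2·Σσ_ij = 7.1022 + 2 × 1.2146 = 9.5314
α = (4/3)·(1 − 7.1022/9.5314) = 0.34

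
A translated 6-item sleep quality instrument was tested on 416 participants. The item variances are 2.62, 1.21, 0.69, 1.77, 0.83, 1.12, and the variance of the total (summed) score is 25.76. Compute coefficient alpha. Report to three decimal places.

Σσ²ᵢ = 2.62 + 1.21 + 0.69 + 1.77 + 0.83 + 1.12 = 8.24
α = (k/(k−1))·(1 − Σσ²ᵢ/total variance) = (6/5)·(1 − 8.24/25.76) = 0.816

coefficient alpha = 0.816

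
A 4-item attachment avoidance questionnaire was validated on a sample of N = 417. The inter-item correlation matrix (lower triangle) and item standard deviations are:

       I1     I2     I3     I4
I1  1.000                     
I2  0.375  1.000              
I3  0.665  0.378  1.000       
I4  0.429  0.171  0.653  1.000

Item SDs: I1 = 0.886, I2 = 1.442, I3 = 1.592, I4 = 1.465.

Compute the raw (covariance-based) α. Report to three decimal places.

α = 0.741

Σσ²ᵢ = 0.886² + 1.442² + 1.592² + 1.465² = 7.5450
Covariances σ_ij = r_ij · s_i · s_j:
  σ(I1,I2) = 0.375 × 0.886 × 1.442 = 0.4791
  σ(I1,I3) = 0.665 × 0.886 × 1.592 = 0.9380
  σ(I1,I4) = 0.429 × 0.886 × 1.465 = 0.5568
  σ(I2,I3) = 0.378 × 1.442 × 1.592 = 0.8678
  σ(I2,I4) = 0.171 × 1.442 × 1.465 = 0.3612
  σ(I3,I4) = 0.653 × 1.592 × 1.465 = 1.5230
σ²_T = Σσ²ᵢ + 2·Σσ_ij = 7.5450 + 2 × 4.7259 = 16.9968
α = (4/3)·(1 − 7.5450/16.9968) = 0.741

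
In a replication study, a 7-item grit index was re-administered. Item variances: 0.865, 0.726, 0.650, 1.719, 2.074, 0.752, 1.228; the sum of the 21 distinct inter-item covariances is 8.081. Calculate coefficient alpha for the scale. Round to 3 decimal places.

coefficient alpha = 0.780

sum of item variances = 0.865 + 0.726 + 0.650 + 1.719 + 2.074 + 0.752 + 1.228 = 8.014
Sum of distinct covariances = 8.081
total variance = sum of item variances + 2·Σcov = 8.014 + 2 × 8.081 = 24.176
α = (7/6)·(1 − 8.014/24.176) = 0.780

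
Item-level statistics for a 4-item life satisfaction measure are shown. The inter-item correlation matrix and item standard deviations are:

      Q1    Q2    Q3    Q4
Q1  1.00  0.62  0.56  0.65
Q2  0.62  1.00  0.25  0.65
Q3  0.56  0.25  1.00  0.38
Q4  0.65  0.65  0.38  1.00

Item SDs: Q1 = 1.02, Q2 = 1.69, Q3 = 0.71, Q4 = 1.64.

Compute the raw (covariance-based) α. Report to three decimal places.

α = 0.787

Σσ²ᵢ = 1.02² + 1.69² + 0.71² + 1.64² = 7.0902
Covariances σ_ij = r_ij · s_i · s_j:
  σ(Q1,Q2) = 0.62 × 1.02 × 1.69 = 1.0688
  σ(Q1,Q3) = 0.56 × 1.02 × 0.71 = 0.4056
  σ(Q1,Q4) = 0.65 × 1.02 × 1.64 = 1.0873
  σ(Q2,Q3) = 0.25 × 1.69 × 0.71 = 0.3000
  σ(Q2,Q4) = 0.65 × 1.69 × 1.64 = 1.8015
  σ(Q3,Q4) = 0.38 × 0.71 × 1.64 = 0.4425
σ²_T = Σσ²ᵢ + 2·Σσ_ij = 7.0902 + 2 × 5.1057 = 17.3016
α = (4/3)·(1 − 7.0902/17.3016) = 0.787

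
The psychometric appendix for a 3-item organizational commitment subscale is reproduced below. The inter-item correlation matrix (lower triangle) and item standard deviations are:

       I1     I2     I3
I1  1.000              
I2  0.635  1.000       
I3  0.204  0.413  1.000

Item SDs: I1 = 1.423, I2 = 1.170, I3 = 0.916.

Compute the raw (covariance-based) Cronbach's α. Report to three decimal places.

Σσ²ᵢ = 1.423² + 1.170² + 0.916² = 4.2329
Covariances σ_ij = r_ij · s_i · s_j:
  σ(I1,I2) = 0.635 × 1.423 × 1.170 = 1.0572
  σ(I1,I3) = 0.204 × 1.423 × 0.916 = 0.2659
  σ(I2,I3) = 0.413 × 1.170 × 0.916 = 0.4426
σ²_T = Σσ²ᵢ + 2·Σσ_ij = 4.2329 + 2 × 1.7657 = 7.7643
α = (3/2)·(1 − 4.2329/7.7643) = 0.682

α = 0.682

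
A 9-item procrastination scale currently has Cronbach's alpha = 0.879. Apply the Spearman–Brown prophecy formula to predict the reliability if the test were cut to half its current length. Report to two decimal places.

Length factor m = 1/2
α' = m·α / (1 − (1−m)·α)
   = 1/2 × 0.879 / (1 − (1 − 1/2) × 0.879)
   = 0.4395 / 0.5605 = 0.78

predicted reliability = 0.78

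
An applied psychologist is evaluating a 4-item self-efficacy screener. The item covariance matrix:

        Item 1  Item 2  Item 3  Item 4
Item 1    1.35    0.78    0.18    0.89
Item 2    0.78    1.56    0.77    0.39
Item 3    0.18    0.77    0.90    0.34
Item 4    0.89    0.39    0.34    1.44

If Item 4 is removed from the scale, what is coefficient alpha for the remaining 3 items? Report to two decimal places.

Remaining items: Item 1, Item 2, Item 3 (k = 3).
ΣVar(i) = 1.35 + 1.56 + 0.90 = 3.81
σ²_total = 3.81 + 2 × 1.73 = 7.27
α (item deleted) = (3/2)·(1 − 3.81/7.27) = 0.71

coefficient alpha = 0.71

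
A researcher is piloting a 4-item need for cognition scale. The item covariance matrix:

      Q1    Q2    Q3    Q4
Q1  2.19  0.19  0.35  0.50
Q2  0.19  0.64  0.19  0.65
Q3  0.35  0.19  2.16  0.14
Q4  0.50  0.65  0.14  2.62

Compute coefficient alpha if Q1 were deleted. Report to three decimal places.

Remaining items: Q2, Q3, Q4 (k = 3).
sum of item variances = 0.64 + 2.16 + 2.62 = 5.42
σ²_T = 5.42 + 2 × 0.98 = 7.38
α (item deleted) = (3/2)·(1 − 5.42/7.38) = 0.398

α = 0.398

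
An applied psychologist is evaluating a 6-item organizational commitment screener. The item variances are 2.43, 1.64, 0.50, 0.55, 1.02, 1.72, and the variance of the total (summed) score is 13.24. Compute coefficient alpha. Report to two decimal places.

coefficient alpha = 0.49

sum of item variances = 2.43 + 1.64 + 0.50 + 0.55 + 1.02 + 1.72 = 7.86
α = (k/(k−1))·(1 − sum of item variances/σ²_T) = (6/5)·(1 − 7.86/13.24) = 0.49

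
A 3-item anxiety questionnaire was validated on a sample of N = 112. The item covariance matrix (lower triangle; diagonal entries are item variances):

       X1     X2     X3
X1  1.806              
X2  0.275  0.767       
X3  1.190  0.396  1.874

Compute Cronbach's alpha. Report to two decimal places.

Σσᵢ² = 1.806 + 0.767 + 1.874 = 4.447
Sum of off-diagonal covariances = 1.861
Var(T) = 4.447 + 2 × 1.861 = 8.169
α = (k/(k−1))·(1 − Σσᵢ²/Var(T)) = (3/2)·(1 − 4.447/8.169) = 0.68

α = 0.68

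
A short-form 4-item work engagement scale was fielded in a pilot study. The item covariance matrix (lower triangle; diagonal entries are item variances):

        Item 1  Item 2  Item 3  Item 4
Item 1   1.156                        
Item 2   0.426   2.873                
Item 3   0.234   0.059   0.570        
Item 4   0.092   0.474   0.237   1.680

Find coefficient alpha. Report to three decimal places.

ΣVar(i) = 1.156 + 2.873 + 0.570 + 1.680 = 6.279
Sum of the distinct covariances = 1.522
Var(T) = 6.279 + 2 × 1.522 = 9.323
α = (k/(k−1))·(1 − ΣVar(i)/Var(T)) = (4/3)·(1 − 6.279/9.323) = 0.435

α = 0.435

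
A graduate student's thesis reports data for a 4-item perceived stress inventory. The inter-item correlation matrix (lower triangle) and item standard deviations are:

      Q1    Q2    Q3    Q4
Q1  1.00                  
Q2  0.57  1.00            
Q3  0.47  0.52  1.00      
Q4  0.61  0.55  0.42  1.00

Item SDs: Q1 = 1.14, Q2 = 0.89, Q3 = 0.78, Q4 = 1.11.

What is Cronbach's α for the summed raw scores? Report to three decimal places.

Σσ²ᵢ = 1.14² + 0.89² + 0.78² + 1.11² = 3.9322
Covariances σ_ij = r_ij · s_i · s_j:
  σ(Q1,Q2) = 0.57 × 1.14 × 0.89 = 0.5783
  σ(Q1,Q3) = 0.47 × 1.14 × 0.78 = 0.4179
  σ(Q1,Q4) = 0.61 × 1.14 × 1.11 = 0.7719
  σ(Q2,Q3) = 0.52 × 0.89 × 0.78 = 0.3610
  σ(Q2,Q4) = 0.55 × 0.89 × 1.11 = 0.5433
  σ(Q3,Q4) = 0.42 × 0.78 × 1.11 = 0.3636
σ²_T = Σσ²ᵢ + 2·Σσ_ij = 3.9322 + 2 × 3.0360 = 10.0042
α = (4/3)·(1 − 3.9322/10.0042) = 0.809

Cronbach's α = 0.809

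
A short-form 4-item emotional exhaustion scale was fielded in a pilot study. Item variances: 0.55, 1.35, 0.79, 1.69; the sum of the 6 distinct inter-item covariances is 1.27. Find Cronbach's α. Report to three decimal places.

Cronbach's α = 0.489

ΣVar(i) = 0.55 + 1.35 + 0.79 + 1.69 = 4.38
Sum of distinct covariances = 1.27
σ²_T = ΣVar(i) + 2·Σcov = 4.38 + 2 × 1.27 = 6.92
α = (4/3)·(1 − 4.38/6.92) = 0.489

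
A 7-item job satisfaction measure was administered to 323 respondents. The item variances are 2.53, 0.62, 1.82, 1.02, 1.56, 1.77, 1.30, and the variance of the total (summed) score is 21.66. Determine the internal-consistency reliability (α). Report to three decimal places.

sum of item variances = 2.53 + 0.62 + 1.82 + 1.02 + 1.56 + 1.77 + 1.30 = 10.62
α = (k/(k−1))·(1 − sum of item variances/total variance) = (7/6)·(1 − 10.62/21.66) = 0.595

α = 0.595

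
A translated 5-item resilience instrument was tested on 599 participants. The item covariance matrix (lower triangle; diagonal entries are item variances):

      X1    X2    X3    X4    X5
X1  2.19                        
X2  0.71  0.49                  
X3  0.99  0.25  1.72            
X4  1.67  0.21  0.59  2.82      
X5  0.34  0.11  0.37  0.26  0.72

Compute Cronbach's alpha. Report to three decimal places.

α = 0.726

ΣVar(i) = 2.19 + 0.49 + 1.72 + 2.82 + 0.72 = 7.94
Sum of the distinct covariances = 5.50
σ²_total = 7.94 + 2 × 5.50 = 18.94
α = (k/(k−1))·(1 − ΣVar(i)/σ²_total) = (5/4)·(1 − 7.94/18.94) = 0.726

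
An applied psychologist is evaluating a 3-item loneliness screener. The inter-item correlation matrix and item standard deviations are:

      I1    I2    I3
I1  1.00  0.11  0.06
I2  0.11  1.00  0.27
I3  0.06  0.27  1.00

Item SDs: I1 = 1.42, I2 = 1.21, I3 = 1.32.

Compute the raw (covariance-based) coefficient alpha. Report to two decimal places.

Σσ²ᵢ = 1.42² + 1.21² + 1.32² = 5.2229
Covariances σ_ij = r_ij · s_i · s_j:
  σ(I1,I2) = 0.11 × 1.42 × 1.21 = 0.1890
  σ(I1,I3) = 0.06 × 1.42 × 1.32 = 0.1125
  σ(I2,I3) = 0.27 × 1.21 × 1.32 = 0.4312
σ²_T = Σσ²ᵢ + 2·Σσ_ij = 5.2229 + 2 × 0.7327 = 6.6883
α = (3/2)·(1 − 5.2229/6.6883) = 0.33

coefficient alpha = 0.33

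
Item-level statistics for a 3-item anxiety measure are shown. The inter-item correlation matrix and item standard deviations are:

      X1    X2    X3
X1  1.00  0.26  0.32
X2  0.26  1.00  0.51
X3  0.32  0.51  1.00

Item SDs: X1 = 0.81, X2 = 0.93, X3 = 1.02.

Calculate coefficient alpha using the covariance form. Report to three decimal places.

coefficient alpha = 0.637

Σσ²ᵢ = 0.81² + 0.93² + 1.02² = 2.5614
Covariances σ_ij = r_ij · s_i · s_j:
  σ(X1,X2) = 0.26 × 0.81 × 0.93 = 0.1959
  σ(X1,X3) = 0.32 × 0.81 × 1.02 = 0.2644
  σ(X2,X3) = 0.51 × 0.93 × 1.02 = 0.4838
σ²_T = Σσ²ᵢ + 2·Σσ_ij = 2.5614 + 2 × 0.9441 = 4.4496
α = (3/2)·(1 − 2.5614/4.4496) = 0.637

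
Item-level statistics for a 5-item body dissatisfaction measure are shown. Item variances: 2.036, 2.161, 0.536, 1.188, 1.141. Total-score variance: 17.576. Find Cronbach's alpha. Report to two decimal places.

α = 0.75

Σσᵢ² = 2.036 + 2.161 + 0.536 + 1.188 + 1.141 = 7.062
α = (k/(k−1))·(1 − Σσᵢ²/σ²_T) = (5/4)·(1 − 7.062/17.576) = 0.75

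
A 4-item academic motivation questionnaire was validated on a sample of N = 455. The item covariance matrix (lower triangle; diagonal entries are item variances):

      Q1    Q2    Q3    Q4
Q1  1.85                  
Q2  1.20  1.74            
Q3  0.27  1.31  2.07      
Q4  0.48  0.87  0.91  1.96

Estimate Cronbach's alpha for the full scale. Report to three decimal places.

Σσᵢ² = 1.85 + 1.74 + 2.07 + 1.96 = 7.62
Sum of the distinct covariances = 5.04
total variance = 7.62 + 2 × 5.04 = 17.70
α = (k/(k−1))·(1 − Σσᵢ²/total variance) = (4/3)·(1 − 7.62/17.70) = 0.759

α = 0.759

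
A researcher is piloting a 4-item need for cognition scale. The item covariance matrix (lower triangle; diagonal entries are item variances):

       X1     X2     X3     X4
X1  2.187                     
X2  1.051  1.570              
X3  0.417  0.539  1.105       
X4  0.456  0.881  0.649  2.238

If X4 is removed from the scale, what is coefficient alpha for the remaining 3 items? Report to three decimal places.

Remaining items: X1, X2, X3 (k = 3).
ΣVar(i) = 2.187 + 1.570 + 1.105 = 4.862
σ²_T = 4.862 + 2 × 2.007 = 8.876
α (item deleted) = (3/2)·(1 − 4.862/8.876) = 0.678

α = 0.678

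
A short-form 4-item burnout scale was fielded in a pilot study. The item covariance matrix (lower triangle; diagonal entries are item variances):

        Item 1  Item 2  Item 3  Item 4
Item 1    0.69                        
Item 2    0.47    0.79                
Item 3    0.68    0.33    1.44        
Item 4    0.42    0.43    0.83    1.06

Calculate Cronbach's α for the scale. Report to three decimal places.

Cronbach's α = 0.818

sum of item variances = 0.69 + 0.79 + 1.44 + 1.06 = 3.98
Sum of off-diagonal covariances = 3.16
σ²_T = 3.98 + 2 × 3.16 = 10.30
α = (k/(k−1))·(1 − sum of item variances/σ²_T) = (4/3)·(1 − 3.98/10.30) = 0.818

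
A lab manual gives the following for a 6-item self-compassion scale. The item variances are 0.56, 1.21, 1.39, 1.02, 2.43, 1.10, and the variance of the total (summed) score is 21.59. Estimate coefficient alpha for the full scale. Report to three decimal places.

Σσᵢ² = 0.56 + 1.21 + 1.39 + 1.02 + 2.43 + 1.10 = 7.71
α = (k/(k−1))·(1 − Σσᵢ²/total variance) = (6/5)·(1 − 7.71/21.59) = 0.771

coefficient alpha = 0.771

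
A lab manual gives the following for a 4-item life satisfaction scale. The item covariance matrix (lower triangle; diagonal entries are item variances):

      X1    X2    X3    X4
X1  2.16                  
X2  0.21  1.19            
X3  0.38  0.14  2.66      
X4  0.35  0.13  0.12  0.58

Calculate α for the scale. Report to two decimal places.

α = 0.38

sum of item variances = 2.16 + 1.19 + 2.66 + 0.58 = 6.59
Sum of off-diagonal covariances = 1.33
total variance = 6.59 + 2 × 1.33 = 9.25
α = (k/(k−1))·(1 − sum of item variances/total variance) = (4/3)·(1 − 6.59/9.25) = 0.38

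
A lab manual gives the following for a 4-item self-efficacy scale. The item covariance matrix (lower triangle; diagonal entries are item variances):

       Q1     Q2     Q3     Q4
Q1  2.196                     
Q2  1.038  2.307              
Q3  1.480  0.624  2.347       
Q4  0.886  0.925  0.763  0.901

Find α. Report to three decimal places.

α = 0.795

Σσ²ᵢ = 2.196 + 2.307 + 2.347 + 0.901 = 7.751
Σ_{i<j} σ_ij = 5.716
total variance = 7.751 + 2 × 5.716 = 19.183
α = (k/(k−1))·(1 − Σσ²ᵢ/total variance) = (4/3)·(1 − 7.751/19.183) = 0.795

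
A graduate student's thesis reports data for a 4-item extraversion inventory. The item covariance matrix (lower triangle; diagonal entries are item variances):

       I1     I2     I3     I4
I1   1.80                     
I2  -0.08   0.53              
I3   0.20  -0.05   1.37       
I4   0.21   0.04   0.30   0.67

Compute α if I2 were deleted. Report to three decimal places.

Remaining items: I1, I3, I4 (k = 3).
ΣVar(i) = 1.80 + 1.37 + 0.67 = 3.84
σ²_T = 3.84 + 2 × 0.71 = 5.26
α (item deleted) = (3/2)·(1 − 3.84/5.26) = 0.405

α = 0.405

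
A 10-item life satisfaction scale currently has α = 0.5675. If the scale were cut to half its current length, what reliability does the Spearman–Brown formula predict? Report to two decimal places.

Length factor m = 1/2
α' = m·α / (1 − (1−m)·α)
   = 1/2 × 0.5675 / (1 − (1 − 1/2) × 0.5675)
   = 0.2838 / 0.7163 = 0.40

predicted reliability = 0.40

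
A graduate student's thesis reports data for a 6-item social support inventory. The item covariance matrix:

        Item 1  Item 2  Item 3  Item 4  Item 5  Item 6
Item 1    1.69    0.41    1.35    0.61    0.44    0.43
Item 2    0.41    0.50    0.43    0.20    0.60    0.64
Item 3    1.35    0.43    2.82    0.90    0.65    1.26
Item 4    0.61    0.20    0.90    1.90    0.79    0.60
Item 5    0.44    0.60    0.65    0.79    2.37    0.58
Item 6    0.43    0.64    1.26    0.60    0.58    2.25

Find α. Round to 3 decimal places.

Σσ²ᵢ = 1.69 + 0.50 + 2.82 + 1.90 + 2.37 + 2.25 = 11.53
Σ_{i<j} σ_ij = 9.89
σ²_T = 11.53 + 2 × 9.89 = 31.31
α = (k/(k−1))·(1 − Σσ²ᵢ/σ²_T) = (6/5)·(1 − 11.53/31.31) = 0.758

α = 0.758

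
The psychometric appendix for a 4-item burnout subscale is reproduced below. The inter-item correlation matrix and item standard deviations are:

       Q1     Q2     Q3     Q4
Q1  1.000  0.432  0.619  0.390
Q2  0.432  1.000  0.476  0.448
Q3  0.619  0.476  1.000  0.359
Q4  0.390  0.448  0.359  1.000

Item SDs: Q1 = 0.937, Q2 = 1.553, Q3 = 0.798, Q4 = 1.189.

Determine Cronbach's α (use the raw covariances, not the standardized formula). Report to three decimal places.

Cronbach's α = 0.735

Σσ²ᵢ = 0.937² + 1.553² + 0.798² + 1.189² = 5.3403
Covariances σ_ij = r_ij · s_i · s_j:
  σ(Q1,Q2) = 0.432 × 0.937 × 1.553 = 0.6286
  σ(Q1,Q3) = 0.619 × 0.937 × 0.798 = 0.4628
  σ(Q1,Q4) = 0.390 × 0.937 × 1.189 = 0.4345
  σ(Q2,Q3) = 0.476 × 1.553 × 0.798 = 0.5899
  σ(Q2,Q4) = 0.448 × 1.553 × 1.189 = 0.8272
  σ(Q3,Q4) = 0.359 × 0.798 × 1.189 = 0.3406
σ²_T = Σσ²ᵢ + 2·Σσ_ij = 5.3403 + 2 × 3.2836 = 11.9075
α = (4/3)·(1 − 5.3403/11.9075) = 0.735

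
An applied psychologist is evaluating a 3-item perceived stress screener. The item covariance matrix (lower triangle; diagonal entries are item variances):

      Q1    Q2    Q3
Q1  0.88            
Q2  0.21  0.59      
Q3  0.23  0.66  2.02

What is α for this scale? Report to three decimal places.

α = 0.580

Σσᵢ² = 0.88 + 0.59 + 2.02 = 3.49
Σ_{i<j} σ_ij = 1.10
Var(T) = 3.49 + 2 × 1.10 = 5.69
α = (k/(k−1))·(1 − Σσᵢ²/Var(T)) = (3/2)·(1 − 3.49/5.69) = 0.580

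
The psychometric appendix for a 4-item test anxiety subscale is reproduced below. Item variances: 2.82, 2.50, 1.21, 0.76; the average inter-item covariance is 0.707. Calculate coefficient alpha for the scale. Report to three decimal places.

α = 0.717

sum of item variances = 2.82 + 2.50 + 1.21 + 0.76 = 7.29
Sum of the 6 distinct covariances = 6 × 0.707 = 4.242
Var(T) = sum of item variances + 2·Σcov = 7.29 + 2 × 4.242 = 15.774
α = (4/3)·(1 − 7.29/15.774) = 0.717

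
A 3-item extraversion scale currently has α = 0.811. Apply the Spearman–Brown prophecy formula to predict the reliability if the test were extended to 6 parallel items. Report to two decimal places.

predicted reliability = 0.90

Length factor m = 6/3 = 2.0000
α' = m·α / (1 + (m−1)·α)
   = 6/3 × 0.811 / (1 + (6/3 − 1) × 0.811)
   = 1.6220 / 1.8110 = 0.90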